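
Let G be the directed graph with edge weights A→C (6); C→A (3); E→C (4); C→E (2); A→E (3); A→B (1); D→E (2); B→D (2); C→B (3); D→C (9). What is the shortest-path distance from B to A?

11

Candidate routes:
B→D→E→C→A: 2 + 2 + 4 + 3 = 11
B→D→C→A: 2 + 9 + 3 = 14
Best route has total 11.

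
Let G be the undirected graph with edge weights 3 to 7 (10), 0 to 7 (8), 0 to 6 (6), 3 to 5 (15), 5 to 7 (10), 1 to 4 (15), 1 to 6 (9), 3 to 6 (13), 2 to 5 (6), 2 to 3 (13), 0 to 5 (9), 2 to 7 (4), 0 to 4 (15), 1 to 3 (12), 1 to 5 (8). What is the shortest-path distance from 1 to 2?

14

Checking several routes:
1 -> 3 -> 7 -> 2: 12 + 10 + 4 = 26
1 -> 5 -> 2: 8 + 6 = 14
1 -> 6 -> 0 -> 7 -> 2: 9 + 6 + 8 + 4 = 27
1 -> 3 -> 2: 12 + 13 = 25
1 -> 5 -> 7 -> 2: 8 + 10 + 4 = 22
Best route has total 14.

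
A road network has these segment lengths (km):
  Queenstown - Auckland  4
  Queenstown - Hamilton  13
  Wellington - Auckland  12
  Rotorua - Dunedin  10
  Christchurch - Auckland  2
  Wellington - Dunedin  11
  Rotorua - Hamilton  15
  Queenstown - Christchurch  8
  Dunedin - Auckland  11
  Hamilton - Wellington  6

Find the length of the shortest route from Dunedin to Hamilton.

A few of the Dunedin→Hamilton routes:
Dunedin-Rotorua-Hamilton: 10 + 15 = 25
Dunedin-Auckland-Christchurch-Queenstown-Hamilton: 11 + 2 + 8 + 13 = 34
Dunedin-Wellington-Hamilton: 11 + 6 = 17
Dunedin-Auckland-Wellington-Hamilton: 11 + 12 + 6 = 29
Dunedin-Auckland-Queenstown-Hamilton: 11 + 4 + 13 = 28
Shortest: 17 km.

17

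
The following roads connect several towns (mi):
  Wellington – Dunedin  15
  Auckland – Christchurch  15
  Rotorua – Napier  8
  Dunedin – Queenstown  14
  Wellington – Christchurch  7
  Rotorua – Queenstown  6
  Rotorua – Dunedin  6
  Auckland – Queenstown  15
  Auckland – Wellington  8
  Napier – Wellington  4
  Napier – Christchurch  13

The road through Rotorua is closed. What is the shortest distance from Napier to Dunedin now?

A few of the Napier→Dunedin routes:
Napier-Wellington-Dunedin: 4 + 15 = 19
Napier-Wellington-Auckland-Queenstown-Dunedin: 4 + 8 + 15 + 14 = 41
Napier-Christchurch-Wellington-Dunedin: 13 + 7 + 15 = 35
Shortest: 19 mi.

19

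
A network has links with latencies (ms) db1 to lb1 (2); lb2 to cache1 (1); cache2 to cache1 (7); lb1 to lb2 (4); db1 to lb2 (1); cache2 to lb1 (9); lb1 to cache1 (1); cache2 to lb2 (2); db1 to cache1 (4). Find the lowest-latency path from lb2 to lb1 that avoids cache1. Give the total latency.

Paths from lb2 to lb1 avoiding cache1:
lb2 → cache2 → lb1: 2 + 9 = 11
lb2 → lb1: 4
lb2 → db1 → lb1: 1 + 2 = 3
The minimum is 3 ms.

3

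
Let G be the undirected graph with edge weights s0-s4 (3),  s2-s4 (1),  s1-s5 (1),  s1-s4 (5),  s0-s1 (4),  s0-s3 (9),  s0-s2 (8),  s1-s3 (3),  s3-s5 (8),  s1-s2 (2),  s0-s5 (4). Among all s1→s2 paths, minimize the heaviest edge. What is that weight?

2

Comparing a few candidate routes:
s1→s0→s4→s2: max(4, 3, 1) = 4
s1→s5→s0→s2: max(1, 4, 8) = 8
s1→s0→s2: max(4, 8) = 8
s1→s4→s2: max(5, 1) = 5
s1→s2: max(2) = 2
s1→s5→s0→s4→s2: max(1, 4, 3, 1) = 4
Best route has worst link 2.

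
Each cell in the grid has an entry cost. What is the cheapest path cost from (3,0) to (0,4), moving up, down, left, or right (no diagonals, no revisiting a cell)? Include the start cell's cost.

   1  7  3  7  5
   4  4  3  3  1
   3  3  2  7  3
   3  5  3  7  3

23

Path (3,0) (2,0) (2,1) (2,2) (1,2) (1,3) (1,4) (0,4): 3 + 3 + 3 + 2 + 3 + 3 + 1 + 5 = 23.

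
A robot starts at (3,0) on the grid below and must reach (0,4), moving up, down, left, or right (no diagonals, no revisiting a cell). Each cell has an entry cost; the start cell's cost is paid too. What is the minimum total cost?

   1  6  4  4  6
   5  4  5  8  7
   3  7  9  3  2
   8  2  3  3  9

Path [3,0]→[3,1]→[3,2]→[3,3]→[2,3]→[2,4]→[1,4]→[0,4]: 8 + 2 + 3 + 3 + 3 + 2 + 7 + 6 = 34.

34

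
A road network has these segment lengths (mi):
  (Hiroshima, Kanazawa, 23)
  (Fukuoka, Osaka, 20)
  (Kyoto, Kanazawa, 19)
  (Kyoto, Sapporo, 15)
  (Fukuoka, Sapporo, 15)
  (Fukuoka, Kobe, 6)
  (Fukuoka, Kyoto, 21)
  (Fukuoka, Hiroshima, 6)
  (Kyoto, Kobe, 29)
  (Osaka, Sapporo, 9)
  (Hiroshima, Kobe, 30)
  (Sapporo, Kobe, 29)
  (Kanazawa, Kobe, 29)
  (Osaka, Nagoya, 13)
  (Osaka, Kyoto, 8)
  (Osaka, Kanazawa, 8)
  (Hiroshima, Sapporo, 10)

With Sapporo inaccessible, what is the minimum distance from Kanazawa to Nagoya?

21

A few of the Kanazawa→Nagoya routes:
Kanazawa→Hiroshima→Fukuoka→Osaka→Nagoya: 23 + 6 + 20 + 13 = 62
Kanazawa→Kyoto→Osaka→Nagoya: 19 + 8 + 13 = 40
Kanazawa→Kobe→Fukuoka→Osaka→Nagoya: 29 + 6 + 20 + 13 = 68
Kanazawa→Osaka→Nagoya: 8 + 13 = 21
Shortest: 21 mi.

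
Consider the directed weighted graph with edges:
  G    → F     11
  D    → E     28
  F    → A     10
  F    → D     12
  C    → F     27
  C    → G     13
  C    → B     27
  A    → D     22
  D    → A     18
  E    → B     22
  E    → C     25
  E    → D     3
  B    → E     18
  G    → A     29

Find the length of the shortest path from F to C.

65

Routes from F to C:
F-D-E-C: 12 + 28 + 25 = 65
F-A-D-E-C: 10 + 22 + 28 + 25 = 85
The minimum is 65.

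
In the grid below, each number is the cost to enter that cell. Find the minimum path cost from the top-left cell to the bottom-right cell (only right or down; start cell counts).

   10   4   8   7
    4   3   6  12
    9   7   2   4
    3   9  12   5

34

Best path: r0c0→r0c1→r1c1→r1c2→r2c2→r2c3→r3c3
Cost: 10 + 4 + 3 + 6 + 2 + 4 + 5 = 34
For comparison, the top-then-right route costs 50.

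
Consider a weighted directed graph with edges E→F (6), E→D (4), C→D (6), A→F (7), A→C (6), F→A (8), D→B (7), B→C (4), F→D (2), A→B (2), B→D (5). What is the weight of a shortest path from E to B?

11

Comparing a few candidate routes:
E -> D -> B: 4 + 7 = 11
E -> F -> D -> B: 6 + 2 + 7 = 15
E -> F -> A -> B: 6 + 8 + 2 = 16
Best route has total 11.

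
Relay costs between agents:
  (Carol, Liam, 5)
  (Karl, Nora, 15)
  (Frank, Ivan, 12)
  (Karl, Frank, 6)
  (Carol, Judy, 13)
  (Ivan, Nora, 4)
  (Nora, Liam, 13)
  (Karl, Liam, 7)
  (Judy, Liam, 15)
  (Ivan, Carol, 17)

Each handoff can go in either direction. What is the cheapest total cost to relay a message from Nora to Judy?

28

A few of the Nora→Judy routes:
Nora → Karl → Liam → Judy: 15 + 7 + 15 = 37
Nora → Ivan → Carol → Judy: 4 + 17 + 13 = 34
Nora → Liam → Carol → Judy: 13 + 5 + 13 = 31
Nora → Liam → Judy: 13 + 15 = 28
The minimum is 28.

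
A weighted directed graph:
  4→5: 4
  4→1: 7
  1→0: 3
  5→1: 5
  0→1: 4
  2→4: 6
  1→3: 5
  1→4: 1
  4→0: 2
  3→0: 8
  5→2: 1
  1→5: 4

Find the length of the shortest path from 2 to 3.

Candidate routes:
2 - 4 - 5 - 1 - 3: 6 + 4 + 5 + 5 = 20
2 - 4 - 1 - 3: 6 + 7 + 5 = 18
2 - 4 - 0 - 1 - 3: 6 + 2 + 4 + 5 = 17
Shortest: 17.

17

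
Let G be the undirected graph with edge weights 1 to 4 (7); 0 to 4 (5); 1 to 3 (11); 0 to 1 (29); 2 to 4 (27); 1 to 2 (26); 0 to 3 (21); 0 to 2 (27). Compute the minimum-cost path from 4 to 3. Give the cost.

A few of the 4→3 routes:
4 - 1 - 3: 7 + 11 = 18
4 - 0 - 3: 5 + 21 = 26
4 - 0 - 1 - 3: 5 + 29 + 11 = 45
4 - 1 - 0 - 3: 7 + 29 + 21 = 57
Best route has total 18.

18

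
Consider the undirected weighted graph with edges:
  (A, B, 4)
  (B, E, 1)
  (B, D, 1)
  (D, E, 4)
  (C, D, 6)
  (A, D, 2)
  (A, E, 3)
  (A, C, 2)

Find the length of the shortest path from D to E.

2

Comparing a few candidate routes:
D - B - E: 1 + 1 = 2
D - E: 4
D - B - A - E: 1 + 4 + 3 = 8
D - A - E: 2 + 3 = 5
D - A - B - E: 2 + 4 + 1 = 7
Shortest: 2.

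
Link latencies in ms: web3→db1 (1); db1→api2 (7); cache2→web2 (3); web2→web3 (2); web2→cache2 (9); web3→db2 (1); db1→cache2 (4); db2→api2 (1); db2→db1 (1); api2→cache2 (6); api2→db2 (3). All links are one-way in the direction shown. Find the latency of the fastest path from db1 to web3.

9

Routes from db1 to web3:
db1 → api2 → cache2 → web2 → web3: 7 + 6 + 3 + 2 = 18
db1 → cache2 → web2 → web3: 4 + 3 + 2 = 9
Best route has total 9 ms.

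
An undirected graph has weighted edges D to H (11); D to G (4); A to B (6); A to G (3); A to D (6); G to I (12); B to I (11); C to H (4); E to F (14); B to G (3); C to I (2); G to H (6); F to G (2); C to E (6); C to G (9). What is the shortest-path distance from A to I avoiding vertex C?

Comparing a few candidate routes:
A -> G -> B -> I: 3 + 3 + 11 = 17
A -> B -> G -> I: 6 + 3 + 12 = 21
A -> B -> I: 6 + 11 = 17
A -> G -> I: 3 + 12 = 15
Best route has total 15.

15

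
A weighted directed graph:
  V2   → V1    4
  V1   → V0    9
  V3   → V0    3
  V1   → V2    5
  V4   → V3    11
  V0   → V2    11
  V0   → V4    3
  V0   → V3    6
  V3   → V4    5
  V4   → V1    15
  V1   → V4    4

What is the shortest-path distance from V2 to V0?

13

Candidate routes:
V2 -> V1 -> V4 -> V3 -> V0: 4 + 4 + 11 + 3 = 22
V2 -> V1 -> V0: 4 + 9 = 13
Shortest: 13.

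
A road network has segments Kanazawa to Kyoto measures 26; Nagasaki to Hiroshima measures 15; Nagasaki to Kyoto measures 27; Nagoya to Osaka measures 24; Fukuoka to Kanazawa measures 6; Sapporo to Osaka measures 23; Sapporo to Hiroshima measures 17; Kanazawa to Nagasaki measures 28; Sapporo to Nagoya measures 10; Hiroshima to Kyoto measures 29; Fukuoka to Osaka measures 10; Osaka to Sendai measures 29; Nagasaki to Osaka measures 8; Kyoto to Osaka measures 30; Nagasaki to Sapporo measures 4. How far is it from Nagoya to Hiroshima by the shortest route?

A few of the Nagoya→Hiroshima routes:
Nagoya -> Osaka -> Nagasaki -> Sapporo -> Hiroshima: 24 + 8 + 4 + 17 = 53
Nagoya -> Sapporo -> Osaka -> Nagasaki -> Hiroshima: 10 + 23 + 8 + 15 = 56
Nagoya -> Sapporo -> Nagasaki -> Hiroshima: 10 + 4 + 15 = 29
Nagoya -> Osaka -> Nagasaki -> Hiroshima: 24 + 8 + 15 = 47
Nagoya -> Sapporo -> Hiroshima: 10 + 17 = 27
Nagoya -> Osaka -> Sapporo -> Hiroshima: 24 + 23 + 17 = 64
Best route has total 27.

27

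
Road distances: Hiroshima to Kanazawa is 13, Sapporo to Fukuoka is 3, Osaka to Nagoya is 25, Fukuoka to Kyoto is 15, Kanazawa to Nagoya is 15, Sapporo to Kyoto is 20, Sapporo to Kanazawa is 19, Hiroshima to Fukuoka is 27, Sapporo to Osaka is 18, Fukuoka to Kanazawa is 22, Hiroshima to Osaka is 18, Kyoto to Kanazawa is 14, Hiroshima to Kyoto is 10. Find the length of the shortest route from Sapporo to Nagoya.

34

Checking several routes:
Sapporo - Fukuoka - Kanazawa - Nagoya: 3 + 22 + 15 = 40
Sapporo - Osaka - Nagoya: 18 + 25 = 43
Sapporo - Kanazawa - Nagoya: 19 + 15 = 34
Best route has total 34.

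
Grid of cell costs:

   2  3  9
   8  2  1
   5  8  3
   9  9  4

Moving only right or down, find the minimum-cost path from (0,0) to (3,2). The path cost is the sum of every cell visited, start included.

Path (0,0) -> (0,1) -> (1,1) -> (1,2) -> (2,2) -> (3,2): 2 + 3 + 2 + 1 + 3 + 4 = 15.
(Top row then right column would cost 22.)

15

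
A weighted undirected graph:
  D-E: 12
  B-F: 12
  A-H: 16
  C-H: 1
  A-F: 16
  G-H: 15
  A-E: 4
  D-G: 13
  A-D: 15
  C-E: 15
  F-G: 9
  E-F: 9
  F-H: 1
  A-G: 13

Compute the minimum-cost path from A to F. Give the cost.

A few of the A→F routes:
A → E → F: 4 + 9 = 13
A → H → F: 16 + 1 = 17
A → F: 16
The minimum is 13.

13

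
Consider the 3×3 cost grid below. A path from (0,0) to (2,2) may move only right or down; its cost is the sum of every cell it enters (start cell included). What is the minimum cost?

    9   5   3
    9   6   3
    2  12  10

30

Path (0,0)→(0,1)→(0,2)→(1,2)→(2,2): 9 + 5 + 3 + 3 + 10 = 30.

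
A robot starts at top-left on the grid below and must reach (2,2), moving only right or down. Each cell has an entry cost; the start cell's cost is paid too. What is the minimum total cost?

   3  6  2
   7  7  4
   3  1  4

Cheapest: [0,0] [1,0] [2,0] [2,1] [2,2]
  3 + 7 + 3 + 1 + 4 = 18

18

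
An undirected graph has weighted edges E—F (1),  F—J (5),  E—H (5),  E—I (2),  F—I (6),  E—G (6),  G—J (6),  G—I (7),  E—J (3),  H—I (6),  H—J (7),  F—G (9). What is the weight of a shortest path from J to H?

Checking several routes:
J-H: 7
J-E-H: 3 + 5 = 8
J-E-I-H: 3 + 2 + 6 = 11
J-F-E-H: 5 + 1 + 5 = 11
Shortest: 7.

7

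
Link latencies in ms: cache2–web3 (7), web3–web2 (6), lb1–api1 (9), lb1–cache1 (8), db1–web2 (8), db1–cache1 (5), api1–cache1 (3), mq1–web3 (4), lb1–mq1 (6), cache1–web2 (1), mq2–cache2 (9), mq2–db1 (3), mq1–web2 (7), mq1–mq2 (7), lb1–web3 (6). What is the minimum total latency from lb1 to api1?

Some routes from lb1 to api1:
lb1 -> mq1 -> web2 -> cache1 -> api1: 6 + 7 + 1 + 3 = 17
lb1 -> web3 -> web2 -> cache1 -> api1: 6 + 6 + 1 + 3 = 16
lb1 -> cache1 -> api1: 8 + 3 = 11
lb1 -> api1: 9
Shortest: 9 ms.

9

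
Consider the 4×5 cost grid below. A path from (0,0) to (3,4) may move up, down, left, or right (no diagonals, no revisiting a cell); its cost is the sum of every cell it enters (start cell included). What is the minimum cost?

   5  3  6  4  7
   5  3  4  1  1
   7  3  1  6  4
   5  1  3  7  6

One optimal route is (0,0) → (0,1) → (1,1) → (1,2) → (1,3) → (1,4) → (2,4) → (3,4).
Its cost is 5 + 3 + 3 + 4 + 1 + 1 + 4 + 6 = 27.

27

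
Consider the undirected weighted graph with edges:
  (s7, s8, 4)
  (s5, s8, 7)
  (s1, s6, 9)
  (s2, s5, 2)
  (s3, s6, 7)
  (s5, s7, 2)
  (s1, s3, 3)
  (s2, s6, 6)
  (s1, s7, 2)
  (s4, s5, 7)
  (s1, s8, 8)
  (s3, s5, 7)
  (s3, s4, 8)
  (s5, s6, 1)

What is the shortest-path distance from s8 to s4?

Comparing a few candidate routes:
s8 -> s7 -> s5 -> s4: 4 + 2 + 7 = 13
s8 -> s5 -> s4: 7 + 7 = 14
s8 -> s7 -> s5 -> s3 -> s4: 4 + 2 + 7 + 8 = 21
s8 -> s1 -> s7 -> s5 -> s4: 8 + 2 + 2 + 7 = 19
s8 -> s7 -> s1 -> s3 -> s4: 4 + 2 + 3 + 8 = 17
s8 -> s1 -> s3 -> s4: 8 + 3 + 8 = 19
Shortest: 13.

13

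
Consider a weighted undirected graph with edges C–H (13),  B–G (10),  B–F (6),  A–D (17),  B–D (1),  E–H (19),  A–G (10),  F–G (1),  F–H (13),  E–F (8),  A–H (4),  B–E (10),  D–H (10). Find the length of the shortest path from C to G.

27

A few of the C→G routes:
C → H → A → G: 13 + 4 + 10 = 27
C → H → F → G: 13 + 13 + 1 = 27
C → H → D → B → G: 13 + 10 + 1 + 10 = 34
C → H → D → B → F → G: 13 + 10 + 1 + 6 + 1 = 31
C → H → E → F → G: 13 + 19 + 8 + 1 = 41
Shortest: 27.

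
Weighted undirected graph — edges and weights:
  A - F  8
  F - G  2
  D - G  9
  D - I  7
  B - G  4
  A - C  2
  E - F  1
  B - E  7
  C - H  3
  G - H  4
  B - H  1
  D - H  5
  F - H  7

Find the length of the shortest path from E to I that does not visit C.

Some routes from E to I avoiding C:
E → B → H → D → I: 7 + 1 + 5 + 7 = 20
E → B → G → H → D → I: 7 + 4 + 4 + 5 + 7 = 27
E → F → H → D → I: 1 + 7 + 5 + 7 = 20
E → F → G → H → D → I: 1 + 2 + 4 + 5 + 7 = 19
E → F → G → D → I: 1 + 2 + 9 + 7 = 19
E → F → G → B → H → D → I: 1 + 2 + 4 + 1 + 5 + 7 = 20
Shortest: 19.

19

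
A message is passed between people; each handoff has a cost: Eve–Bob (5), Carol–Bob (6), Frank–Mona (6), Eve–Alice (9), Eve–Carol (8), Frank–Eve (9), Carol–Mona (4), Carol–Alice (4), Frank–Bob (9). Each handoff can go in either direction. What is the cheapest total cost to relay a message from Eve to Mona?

12

Comparing a few candidate routes:
Eve → Frank → Mona: 9 + 6 = 15
Eve → Alice → Carol → Mona: 9 + 4 + 4 = 17
Eve → Frank → Bob → Carol → Mona: 9 + 9 + 6 + 4 = 28
Eve → Bob → Frank → Mona: 5 + 9 + 6 = 20
Eve → Carol → Mona: 8 + 4 = 12
Eve → Bob → Carol → Mona: 5 + 6 + 4 = 15
The minimum is 12.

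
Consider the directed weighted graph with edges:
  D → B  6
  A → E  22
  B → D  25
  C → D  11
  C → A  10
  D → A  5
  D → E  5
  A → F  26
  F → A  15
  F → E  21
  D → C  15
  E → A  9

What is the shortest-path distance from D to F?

31

Routes from D to F:
D → A → F: 5 + 26 = 31
D → E → A → F: 5 + 9 + 26 = 40
D → C → A → F: 15 + 10 + 26 = 51
Best route has total 31.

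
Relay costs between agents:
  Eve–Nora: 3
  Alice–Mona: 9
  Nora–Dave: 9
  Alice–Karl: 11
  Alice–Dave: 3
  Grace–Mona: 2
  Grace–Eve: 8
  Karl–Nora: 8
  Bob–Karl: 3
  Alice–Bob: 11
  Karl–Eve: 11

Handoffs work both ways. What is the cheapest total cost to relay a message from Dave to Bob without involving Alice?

20

Candidate routes:
Dave → Nora → Karl → Bob: 9 + 8 + 3 = 20
Dave → Nora → Eve → Karl → Bob: 9 + 3 + 11 + 3 = 26
Shortest: 20.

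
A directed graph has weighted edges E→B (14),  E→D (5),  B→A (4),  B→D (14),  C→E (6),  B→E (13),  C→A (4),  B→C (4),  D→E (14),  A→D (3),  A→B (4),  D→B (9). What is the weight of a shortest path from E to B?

14

Candidate routes:
E → D → B: 5 + 9 = 14
E → B: 14
The minimum is 14.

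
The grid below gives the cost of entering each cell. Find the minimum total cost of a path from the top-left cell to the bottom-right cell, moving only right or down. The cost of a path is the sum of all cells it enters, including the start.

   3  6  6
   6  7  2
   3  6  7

Best path: [0,0]→[0,1]→[0,2]→[1,2]→[2,2]
Cost: 3 + 6 + 6 + 2 + 7 = 24

24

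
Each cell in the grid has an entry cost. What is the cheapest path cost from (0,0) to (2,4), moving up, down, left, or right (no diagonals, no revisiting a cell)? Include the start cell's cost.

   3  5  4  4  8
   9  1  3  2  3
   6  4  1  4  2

Cheapest: (0,0) → (0,1) → (1,1) → (1,2) → (1,3) → (1,4) → (2,4)
  3 + 5 + 1 + 3 + 2 + 3 + 2 = 19

19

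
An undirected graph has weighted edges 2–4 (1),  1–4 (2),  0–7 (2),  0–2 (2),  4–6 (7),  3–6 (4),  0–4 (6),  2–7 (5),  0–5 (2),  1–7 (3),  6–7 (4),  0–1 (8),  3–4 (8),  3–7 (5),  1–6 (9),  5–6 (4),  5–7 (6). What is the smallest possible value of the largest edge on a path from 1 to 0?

2

Comparing a few candidate routes:
1-7-0: max(3, 2) = 3
1-7-6-5-0: max(3, 4, 4, 2) = 4
1-4-2-0: max(2, 1, 2) = 2
The minimum achievable maximum is 2.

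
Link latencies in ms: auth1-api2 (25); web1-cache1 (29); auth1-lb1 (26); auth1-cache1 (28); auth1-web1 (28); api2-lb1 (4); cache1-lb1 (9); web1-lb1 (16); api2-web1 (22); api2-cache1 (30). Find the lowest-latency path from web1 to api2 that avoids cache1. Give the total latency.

Candidate routes:
web1-auth1-api2: 28 + 25 = 53
web1-lb1-api2: 16 + 4 = 20
web1-api2: 22
web1-lb1-auth1-api2: 16 + 26 + 25 = 67
web1-auth1-lb1-api2: 28 + 26 + 4 = 58
Shortest: 20 ms.

20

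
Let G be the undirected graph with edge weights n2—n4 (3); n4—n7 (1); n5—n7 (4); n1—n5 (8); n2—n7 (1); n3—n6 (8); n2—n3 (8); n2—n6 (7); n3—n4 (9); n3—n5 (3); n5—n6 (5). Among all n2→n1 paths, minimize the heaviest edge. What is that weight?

8

A few of the n2→n1 routes:
n2-n3-n5-n1: max(8, 3, 8) = 8
n2-n6-n3-n5-n1: max(7, 8, 3, 8) = 8
n2-n3-n6-n5-n1: max(8, 8, 5, 8) = 8
n2-n7-n5-n1: max(1, 4, 8) = 8
n2-n6-n5-n1: max(7, 5, 8) = 8
Smallest bottleneck: 8.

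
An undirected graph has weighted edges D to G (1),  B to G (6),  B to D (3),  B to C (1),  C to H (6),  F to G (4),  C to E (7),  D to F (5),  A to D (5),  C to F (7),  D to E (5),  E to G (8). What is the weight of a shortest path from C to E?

7

Checking several routes:
C -> E: 7
C -> B -> G -> D -> E: 1 + 6 + 1 + 5 = 13
C -> B -> D -> E: 1 + 3 + 5 = 9
The minimum is 7.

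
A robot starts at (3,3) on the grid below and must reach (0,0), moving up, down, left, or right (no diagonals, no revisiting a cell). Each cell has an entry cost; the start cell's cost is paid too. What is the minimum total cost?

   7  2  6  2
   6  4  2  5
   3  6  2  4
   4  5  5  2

Path (3,3) → (2,3) → (2,2) → (1,2) → (1,1) → (0,1) → (0,0): 2 + 4 + 2 + 2 + 4 + 2 + 7 = 23.

23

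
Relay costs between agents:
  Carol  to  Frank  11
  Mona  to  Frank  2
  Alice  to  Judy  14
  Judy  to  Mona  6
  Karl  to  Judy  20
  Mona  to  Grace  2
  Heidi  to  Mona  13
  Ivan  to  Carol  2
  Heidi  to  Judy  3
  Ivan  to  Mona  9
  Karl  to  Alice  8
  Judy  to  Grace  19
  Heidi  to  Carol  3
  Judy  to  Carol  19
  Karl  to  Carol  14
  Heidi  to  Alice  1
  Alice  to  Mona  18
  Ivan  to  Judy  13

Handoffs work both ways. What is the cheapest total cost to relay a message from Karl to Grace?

Checking several routes:
Karl → Carol → Ivan → Mona → Grace: 14 + 2 + 9 + 2 = 27
Karl → Alice → Mona → Grace: 8 + 18 + 2 = 28
Karl → Alice → Heidi → Judy → Mona → Grace: 8 + 1 + 3 + 6 + 2 = 20
Karl → Alice → Heidi → Mona → Grace: 8 + 1 + 13 + 2 = 24
Karl → Alice → Heidi → Carol → Frank → Mona → Grace: 8 + 1 + 3 + 11 + 2 + 2 = 27
Karl → Alice → Heidi → Carol → Ivan → Mona → Grace: 8 + 1 + 3 + 2 + 9 + 2 = 25
The minimum is 20.

20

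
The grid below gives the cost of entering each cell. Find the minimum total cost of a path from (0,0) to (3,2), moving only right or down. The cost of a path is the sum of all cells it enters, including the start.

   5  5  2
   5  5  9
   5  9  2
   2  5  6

28

One optimal route is (0,0) -> (1,0) -> (2,0) -> (3,0) -> (3,1) -> (3,2).
Its cost is 5 + 5 + 5 + 2 + 5 + 6 = 28.
For comparison, the top-then-right route costs 29.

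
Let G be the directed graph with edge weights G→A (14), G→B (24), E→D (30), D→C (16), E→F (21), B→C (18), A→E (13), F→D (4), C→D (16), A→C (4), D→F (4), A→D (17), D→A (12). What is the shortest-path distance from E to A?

Candidate routes:
E → D → A: 30 + 12 = 42
E → F → D → A: 21 + 4 + 12 = 37
Best route has total 37.

37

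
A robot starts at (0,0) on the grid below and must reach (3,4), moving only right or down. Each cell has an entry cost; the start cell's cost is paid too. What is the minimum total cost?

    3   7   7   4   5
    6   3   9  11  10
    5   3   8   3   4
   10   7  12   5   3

33

Path r0c0 -> r1c0 -> r1c1 -> r2c1 -> r2c2 -> r2c3 -> r2c4 -> r3c4: 3 + 6 + 3 + 3 + 8 + 3 + 4 + 3 = 33.
(Top row then right column would cost 43.)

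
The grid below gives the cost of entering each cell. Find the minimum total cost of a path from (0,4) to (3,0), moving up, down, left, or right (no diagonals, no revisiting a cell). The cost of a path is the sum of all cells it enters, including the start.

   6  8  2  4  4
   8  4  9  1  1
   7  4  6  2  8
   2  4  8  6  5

Cheapest: (0,4) (1,4) (1,3) (2,3) (2,2) (2,1) (3,1) (3,0)
  4 + 1 + 1 + 2 + 6 + 4 + 4 + 2 = 24

24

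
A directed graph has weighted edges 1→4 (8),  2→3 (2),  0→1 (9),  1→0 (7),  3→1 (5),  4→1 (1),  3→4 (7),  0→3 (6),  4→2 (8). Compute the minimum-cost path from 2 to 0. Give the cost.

14

Paths from 2 to 0:
2-3-4-1-0: 2 + 7 + 1 + 7 = 17
2-3-1-0: 2 + 5 + 7 = 14
Best route has total 14.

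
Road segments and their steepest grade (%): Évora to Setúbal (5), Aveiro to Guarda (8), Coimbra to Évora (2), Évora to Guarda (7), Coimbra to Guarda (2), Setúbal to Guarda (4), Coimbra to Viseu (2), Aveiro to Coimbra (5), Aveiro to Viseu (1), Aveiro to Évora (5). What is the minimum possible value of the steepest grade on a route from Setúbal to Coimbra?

4

Comparing a few candidate routes:
Setúbal→Évora→Aveiro→Viseu→Coimbra: max(5, 5, 1, 2) = 5
Setúbal→Évora→Coimbra: max(5, 2) = 5
Setúbal→Guarda→Coimbra: max(4, 2) = 4
Best route has worst link 4%.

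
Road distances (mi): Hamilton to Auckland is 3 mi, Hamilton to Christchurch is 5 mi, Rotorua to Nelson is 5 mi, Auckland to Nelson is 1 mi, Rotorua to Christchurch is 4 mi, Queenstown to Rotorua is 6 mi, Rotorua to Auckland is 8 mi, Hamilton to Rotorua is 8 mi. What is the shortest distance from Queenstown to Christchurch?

10

Routes from Queenstown to Christchurch:
Queenstown-Rotorua-Nelson-Auckland-Hamilton-Christchurch: 6 + 5 + 1 + 3 + 5 = 20
Queenstown-Rotorua-Christchurch: 6 + 4 = 10
Queenstown-Rotorua-Hamilton-Christchurch: 6 + 8 + 5 = 19
Queenstown-Rotorua-Auckland-Hamilton-Christchurch: 6 + 8 + 3 + 5 = 22
Best route has total 10 mi.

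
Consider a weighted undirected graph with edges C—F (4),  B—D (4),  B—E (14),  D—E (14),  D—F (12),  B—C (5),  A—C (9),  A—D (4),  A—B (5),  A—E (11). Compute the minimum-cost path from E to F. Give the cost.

23

Some routes from E to F:
E - D - F: 14 + 12 = 26
E - B - C - F: 14 + 5 + 4 = 23
E - A - C - F: 11 + 9 + 4 = 24
E - A - B - C - F: 11 + 5 + 5 + 4 = 25
Best route has total 23.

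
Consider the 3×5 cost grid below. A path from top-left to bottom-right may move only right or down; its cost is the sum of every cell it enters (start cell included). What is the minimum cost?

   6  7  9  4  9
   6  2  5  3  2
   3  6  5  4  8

Best path: (0,0) (1,0) (1,1) (1,2) (1,3) (1,4) (2,4)
Cost: 6 + 6 + 2 + 5 + 3 + 2 + 8 = 32
For comparison, the top-then-right route costs 45.

32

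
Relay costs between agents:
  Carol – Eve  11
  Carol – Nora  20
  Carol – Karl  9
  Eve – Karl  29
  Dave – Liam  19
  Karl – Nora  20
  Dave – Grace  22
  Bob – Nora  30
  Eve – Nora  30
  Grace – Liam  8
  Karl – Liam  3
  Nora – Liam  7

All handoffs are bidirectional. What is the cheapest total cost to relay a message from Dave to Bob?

A few of the Dave→Bob routes:
Dave→Liam→Karl→Nora→Bob: 19 + 3 + 20 + 30 = 72
Dave→Liam→Nora→Bob: 19 + 7 + 30 = 56
Dave→Liam→Karl→Carol→Nora→Bob: 19 + 3 + 9 + 20 + 30 = 81
Dave→Grace→Liam→Nora→Bob: 22 + 8 + 7 + 30 = 67
Best route has total 56.

56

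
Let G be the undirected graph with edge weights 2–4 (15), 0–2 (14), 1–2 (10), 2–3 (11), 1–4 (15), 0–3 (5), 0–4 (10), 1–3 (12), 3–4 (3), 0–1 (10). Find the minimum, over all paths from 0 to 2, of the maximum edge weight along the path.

10

Comparing a few candidate routes:
0-3-2: max(5, 11) = 11
0-3-1-2: max(5, 12, 10) = 12
0-1-3-2: max(10, 12, 11) = 12
0-4-3-2: max(10, 3, 11) = 11
0-1-2: max(10, 10) = 10
Smallest bottleneck: 10.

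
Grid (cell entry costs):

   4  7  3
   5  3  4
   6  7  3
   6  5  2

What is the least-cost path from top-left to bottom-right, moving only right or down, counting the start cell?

Cheapest: [0,0] -> [1,0] -> [1,1] -> [1,2] -> [2,2] -> [3,2]
  4 + 5 + 3 + 4 + 3 + 2 = 21
For comparison, the top-then-right route costs 23.

21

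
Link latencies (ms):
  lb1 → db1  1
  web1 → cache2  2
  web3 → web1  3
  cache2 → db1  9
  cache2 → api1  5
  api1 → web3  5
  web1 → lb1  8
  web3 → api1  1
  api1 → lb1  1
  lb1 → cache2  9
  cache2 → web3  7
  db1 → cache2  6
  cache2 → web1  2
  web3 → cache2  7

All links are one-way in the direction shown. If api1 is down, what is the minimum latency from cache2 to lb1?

10

Paths from cache2 to lb1 avoiding api1:
cache2 -> web3 -> web1 -> lb1: 7 + 3 + 8 = 18
cache2 -> web1 -> lb1: 2 + 8 = 10
Best route has total 10 ms.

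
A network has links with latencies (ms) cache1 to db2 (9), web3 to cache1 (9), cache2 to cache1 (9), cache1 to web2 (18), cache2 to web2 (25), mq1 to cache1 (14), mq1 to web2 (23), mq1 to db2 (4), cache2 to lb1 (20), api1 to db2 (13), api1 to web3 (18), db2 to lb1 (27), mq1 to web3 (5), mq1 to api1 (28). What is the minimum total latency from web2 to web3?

Comparing a few candidate routes:
web2→cache1→db2→mq1→web3: 18 + 9 + 4 + 5 = 36
web2→mq1→web3: 23 + 5 = 28
web2→cache1→web3: 18 + 9 = 27
Best route has total 27 ms.

27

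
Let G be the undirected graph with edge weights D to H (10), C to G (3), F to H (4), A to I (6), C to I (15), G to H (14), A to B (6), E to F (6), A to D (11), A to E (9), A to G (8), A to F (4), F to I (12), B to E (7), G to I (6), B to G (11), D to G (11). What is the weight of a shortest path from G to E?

17

Checking several routes:
G → A → F → E: 8 + 4 + 6 = 18
G → A → E: 8 + 9 = 17
G → B → E: 11 + 7 = 18
G → I → A → E: 6 + 6 + 9 = 21
Best route has total 17.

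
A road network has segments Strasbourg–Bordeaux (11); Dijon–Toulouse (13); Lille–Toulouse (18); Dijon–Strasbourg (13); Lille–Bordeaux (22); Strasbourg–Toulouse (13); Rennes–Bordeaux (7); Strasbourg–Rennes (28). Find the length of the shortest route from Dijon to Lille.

Comparing a few candidate routes:
Dijon-Strasbourg-Rennes-Bordeaux-Lille: 13 + 28 + 7 + 22 = 70
Dijon-Toulouse-Strasbourg-Bordeaux-Lille: 13 + 13 + 11 + 22 = 59
Dijon-Strasbourg-Toulouse-Lille: 13 + 13 + 18 = 44
Dijon-Toulouse-Lille: 13 + 18 = 31
Dijon-Strasbourg-Bordeaux-Lille: 13 + 11 + 22 = 46
Best route has total 31 mi.

31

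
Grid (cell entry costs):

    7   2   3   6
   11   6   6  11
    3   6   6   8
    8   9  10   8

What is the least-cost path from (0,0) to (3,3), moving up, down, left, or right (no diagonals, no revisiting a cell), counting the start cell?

40

One optimal route is r0c0 r0c1 r0c2 r1c2 r2c2 r2c3 r3c3.
Its cost is 7 + 2 + 3 + 6 + 6 + 8 + 8 = 40.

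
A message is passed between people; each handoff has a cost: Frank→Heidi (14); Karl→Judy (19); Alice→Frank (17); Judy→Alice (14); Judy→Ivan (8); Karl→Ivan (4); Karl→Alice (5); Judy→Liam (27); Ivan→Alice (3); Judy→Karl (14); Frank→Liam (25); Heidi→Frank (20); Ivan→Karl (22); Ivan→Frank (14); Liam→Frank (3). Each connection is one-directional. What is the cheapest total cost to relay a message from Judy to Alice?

11

Candidate routes:
Judy-Karl-Ivan-Alice: 14 + 4 + 3 = 21
Judy-Karl-Alice: 14 + 5 = 19
Judy-Ivan-Alice: 8 + 3 = 11
Judy-Ivan-Karl-Alice: 8 + 22 + 5 = 35
Judy-Alice: 14
The minimum is 11.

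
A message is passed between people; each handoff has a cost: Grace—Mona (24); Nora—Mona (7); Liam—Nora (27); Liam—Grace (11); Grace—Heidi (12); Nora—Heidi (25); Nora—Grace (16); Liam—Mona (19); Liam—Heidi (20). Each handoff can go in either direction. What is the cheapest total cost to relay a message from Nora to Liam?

26

Comparing a few candidate routes:
Nora → Mona → Liam: 7 + 19 = 26
Nora → Liam: 27
Nora → Mona → Grace → Liam: 7 + 24 + 11 = 42
Nora → Grace → Liam: 16 + 11 = 27
The minimum is 26.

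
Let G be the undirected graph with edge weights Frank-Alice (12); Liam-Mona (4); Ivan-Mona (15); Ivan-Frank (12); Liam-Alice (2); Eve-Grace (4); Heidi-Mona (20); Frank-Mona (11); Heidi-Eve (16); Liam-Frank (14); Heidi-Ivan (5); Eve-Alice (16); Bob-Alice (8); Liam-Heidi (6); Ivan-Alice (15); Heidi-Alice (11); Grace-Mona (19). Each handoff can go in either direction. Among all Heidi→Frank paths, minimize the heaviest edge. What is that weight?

Comparing a few candidate routes:
Heidi -> Liam -> Frank: max(6, 14) = 14
Heidi -> Alice -> Liam -> Mona -> Frank: max(11, 2, 4, 11) = 11
Heidi -> Liam -> Mona -> Frank: max(6, 4, 11) = 11
Heidi -> Liam -> Alice -> Frank: max(6, 2, 12) = 12
Heidi -> Ivan -> Frank: max(5, 12) = 12
Heidi -> Alice -> Frank: max(11, 12) = 12
Smallest bottleneck: 11.

11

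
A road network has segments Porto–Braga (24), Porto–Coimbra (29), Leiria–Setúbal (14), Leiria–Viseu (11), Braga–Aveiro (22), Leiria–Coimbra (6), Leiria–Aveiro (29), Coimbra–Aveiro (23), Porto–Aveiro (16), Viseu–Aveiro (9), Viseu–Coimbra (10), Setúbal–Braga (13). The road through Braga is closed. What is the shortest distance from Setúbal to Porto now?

49

Checking several routes:
Setúbal → Leiria → Aveiro → Porto: 14 + 29 + 16 = 59
Setúbal → Leiria → Viseu → Coimbra → Porto: 14 + 11 + 10 + 29 = 64
Setúbal → Leiria → Coimbra → Aveiro → Porto: 14 + 6 + 23 + 16 = 59
Setúbal → Leiria → Viseu → Aveiro → Porto: 14 + 11 + 9 + 16 = 50
Setúbal → Leiria → Coimbra → Porto: 14 + 6 + 29 = 49
Setúbal → Leiria → Coimbra → Viseu → Aveiro → Porto: 14 + 6 + 10 + 9 + 16 = 55
Best route has total 49 mi.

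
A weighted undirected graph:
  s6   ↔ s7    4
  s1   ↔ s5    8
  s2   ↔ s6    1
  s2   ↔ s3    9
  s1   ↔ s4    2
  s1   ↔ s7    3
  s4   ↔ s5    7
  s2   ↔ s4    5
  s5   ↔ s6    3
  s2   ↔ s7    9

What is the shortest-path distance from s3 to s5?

Checking several routes:
s3 - s2 - s4 - s5: 9 + 5 + 7 = 21
s3 - s2 - s4 - s1 - s5: 9 + 5 + 2 + 8 = 24
s3 - s2 - s6 - s5: 9 + 1 + 3 = 13
The minimum is 13.

13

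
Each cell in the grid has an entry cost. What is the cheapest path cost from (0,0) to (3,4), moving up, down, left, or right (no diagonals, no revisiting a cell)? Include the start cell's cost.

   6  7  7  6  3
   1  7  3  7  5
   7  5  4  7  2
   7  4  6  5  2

One optimal route is (0,0)→(1,0)→(1,1)→(1,2)→(2,2)→(2,3)→(2,4)→(3,4).
Its cost is 6 + 1 + 7 + 3 + 4 + 7 + 2 + 2 = 32.

32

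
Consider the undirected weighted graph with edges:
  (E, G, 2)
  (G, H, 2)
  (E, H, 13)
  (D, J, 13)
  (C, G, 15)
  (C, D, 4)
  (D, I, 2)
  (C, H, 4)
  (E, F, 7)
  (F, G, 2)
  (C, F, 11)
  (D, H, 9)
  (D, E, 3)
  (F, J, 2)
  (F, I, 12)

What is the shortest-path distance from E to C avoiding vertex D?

8

Some routes from E to C avoiding D:
E→G→H→C: 2 + 2 + 4 = 8
E→F→G→H→C: 7 + 2 + 2 + 4 = 15
E→H→C: 13 + 4 = 17
E→G→F→C: 2 + 2 + 11 = 15
Shortest: 8.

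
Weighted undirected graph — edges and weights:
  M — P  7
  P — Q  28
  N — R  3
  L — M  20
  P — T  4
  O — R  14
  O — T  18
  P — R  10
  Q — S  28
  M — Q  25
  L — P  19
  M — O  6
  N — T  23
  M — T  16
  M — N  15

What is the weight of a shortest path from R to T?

Some routes from R to T:
R - P - T: 10 + 4 = 14
R - N - T: 3 + 23 = 26
R - N - M - P - T: 3 + 15 + 7 + 4 = 29
R - O - M - P - T: 14 + 6 + 7 + 4 = 31
Shortest: 14.

14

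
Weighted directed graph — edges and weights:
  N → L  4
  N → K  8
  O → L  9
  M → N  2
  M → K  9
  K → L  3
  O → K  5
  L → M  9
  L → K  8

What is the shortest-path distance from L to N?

Candidate routes:
L → M → N: 9 + 2 = 11
The minimum is 11.

11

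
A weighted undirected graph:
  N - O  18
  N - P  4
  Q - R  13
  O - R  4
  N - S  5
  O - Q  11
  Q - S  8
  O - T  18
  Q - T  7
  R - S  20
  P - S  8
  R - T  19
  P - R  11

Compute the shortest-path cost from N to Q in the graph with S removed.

28

A few of the N→Q routes:
N -> O -> Q: 18 + 11 = 29
N -> P -> R -> O -> Q: 4 + 11 + 4 + 11 = 30
N -> P -> R -> Q: 4 + 11 + 13 = 28
Best route has total 28.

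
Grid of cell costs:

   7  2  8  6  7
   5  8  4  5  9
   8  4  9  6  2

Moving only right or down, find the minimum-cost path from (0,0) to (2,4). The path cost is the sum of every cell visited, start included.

34

Cheapest: r0c0→r0c1→r0c2→r1c2→r1c3→r2c3→r2c4
  7 + 2 + 8 + 4 + 5 + 6 + 2 = 34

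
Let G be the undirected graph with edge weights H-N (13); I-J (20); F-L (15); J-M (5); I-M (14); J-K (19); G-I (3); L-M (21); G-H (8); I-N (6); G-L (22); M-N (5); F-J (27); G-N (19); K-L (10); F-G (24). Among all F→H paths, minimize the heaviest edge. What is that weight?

Comparing a few candidate routes:
F-L-K-J-M-I-G-N-H: max(15, 10, 19, 5, 14, 3, 19, 13) = 19
F-L-K-J-M-I-N-H: max(15, 10, 19, 5, 14, 6, 13) = 19
F-L-K-J-M-I-G-H: max(15, 10, 19, 5, 14, 3, 8) = 19
F-L-K-J-M-I-N-G-H: max(15, 10, 19, 5, 14, 6, 19, 8) = 19
F-L-K-J-M-N-G-H: max(15, 10, 19, 5, 5, 19, 8) = 19
F-L-K-J-M-N-H: max(15, 10, 19, 5, 5, 13) = 19
Smallest bottleneck: 19.

19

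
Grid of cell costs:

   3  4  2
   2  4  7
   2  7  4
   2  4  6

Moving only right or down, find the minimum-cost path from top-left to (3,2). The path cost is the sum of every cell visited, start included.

19

Path r0c0→r1c0→r2c0→r3c0→r3c1→r3c2: 3 + 2 + 2 + 2 + 4 + 6 = 19.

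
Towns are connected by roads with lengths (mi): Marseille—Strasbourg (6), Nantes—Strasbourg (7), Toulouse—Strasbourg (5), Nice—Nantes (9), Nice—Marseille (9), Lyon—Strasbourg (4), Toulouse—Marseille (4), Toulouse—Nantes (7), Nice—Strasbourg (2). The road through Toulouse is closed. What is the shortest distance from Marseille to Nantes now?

13

Paths from Marseille to Nantes avoiding Toulouse:
Marseille - Strasbourg - Nantes: 6 + 7 = 13
Marseille - Strasbourg - Nice - Nantes: 6 + 2 + 9 = 17
Marseille - Nice - Strasbourg - Nantes: 9 + 2 + 7 = 18
Marseille - Nice - Nantes: 9 + 9 = 18
Best route has total 13 mi.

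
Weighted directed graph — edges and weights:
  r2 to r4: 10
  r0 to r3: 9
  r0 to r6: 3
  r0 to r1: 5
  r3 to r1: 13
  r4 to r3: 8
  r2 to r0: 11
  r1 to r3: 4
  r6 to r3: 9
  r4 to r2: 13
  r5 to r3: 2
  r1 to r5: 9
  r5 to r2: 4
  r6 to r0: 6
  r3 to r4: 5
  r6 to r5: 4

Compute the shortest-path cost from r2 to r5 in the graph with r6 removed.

25

Paths from r2 to r5 avoiding r6:
r2 → r4 → r3 → r1 → r5: 10 + 8 + 13 + 9 = 40
r2 → r0 → r3 → r1 → r5: 11 + 9 + 13 + 9 = 42
r2 → r0 → r1 → r5: 11 + 5 + 9 = 25
The minimum is 25.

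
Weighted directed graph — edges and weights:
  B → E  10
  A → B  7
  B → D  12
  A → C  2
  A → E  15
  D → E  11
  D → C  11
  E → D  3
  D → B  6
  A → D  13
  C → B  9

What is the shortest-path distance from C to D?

Routes from C to D:
C → B → E → D: 9 + 10 + 3 = 22
C → B → D: 9 + 12 = 21
Shortest: 21.

21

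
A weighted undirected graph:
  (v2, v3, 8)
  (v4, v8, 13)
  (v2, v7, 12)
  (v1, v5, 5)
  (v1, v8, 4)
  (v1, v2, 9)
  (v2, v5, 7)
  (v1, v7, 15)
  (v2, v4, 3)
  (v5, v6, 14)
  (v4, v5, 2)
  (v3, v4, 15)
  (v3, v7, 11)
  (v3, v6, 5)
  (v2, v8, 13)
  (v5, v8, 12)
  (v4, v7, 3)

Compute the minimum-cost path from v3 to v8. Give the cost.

Some routes from v3 to v8:
v3→v2→v1→v8: 8 + 9 + 4 = 21
v3→v2→v8: 8 + 13 = 21
v3→v2→v4→v5→v1→v8: 8 + 3 + 2 + 5 + 4 = 22
Shortest: 21.

21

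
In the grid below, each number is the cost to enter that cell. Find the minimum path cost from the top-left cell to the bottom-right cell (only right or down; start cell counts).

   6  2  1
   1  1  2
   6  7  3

13

One optimal route is (0,0) (1,0) (1,1) (1,2) (2,2).
Its cost is 6 + 1 + 1 + 2 + 3 = 13.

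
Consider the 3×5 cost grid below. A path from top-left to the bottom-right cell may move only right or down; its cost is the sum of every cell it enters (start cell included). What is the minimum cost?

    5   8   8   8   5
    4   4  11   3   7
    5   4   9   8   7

Cheapest: (0,0)→(1,0)→(1,1)→(1,2)→(1,3)→(1,4)→(2,4)
  5 + 4 + 4 + 11 + 3 + 7 + 7 = 41
(Top row then right column would cost 48.)

41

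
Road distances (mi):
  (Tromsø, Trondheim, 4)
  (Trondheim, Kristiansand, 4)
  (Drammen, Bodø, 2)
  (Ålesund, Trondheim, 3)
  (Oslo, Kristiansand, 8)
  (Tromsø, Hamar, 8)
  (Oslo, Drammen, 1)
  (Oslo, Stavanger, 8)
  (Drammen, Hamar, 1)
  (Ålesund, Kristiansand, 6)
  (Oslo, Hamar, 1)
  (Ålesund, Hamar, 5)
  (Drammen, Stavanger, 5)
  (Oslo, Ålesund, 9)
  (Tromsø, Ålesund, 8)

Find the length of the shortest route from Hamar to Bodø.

3

Some routes from Hamar to Bodø:
Hamar -> Ålesund -> Trondheim -> Kristiansand -> Oslo -> Drammen -> Bodø: 5 + 3 + 4 + 8 + 1 + 2 = 23
Hamar -> Ålesund -> Oslo -> Drammen -> Bodø: 5 + 9 + 1 + 2 = 17
Hamar -> Drammen -> Bodø: 1 + 2 = 3
Hamar -> Oslo -> Drammen -> Bodø: 1 + 1 + 2 = 4
Hamar -> Oslo -> Stavanger -> Drammen -> Bodø: 1 + 8 + 5 + 2 = 16
Hamar -> Ålesund -> Kristiansand -> Oslo -> Drammen -> Bodø: 5 + 6 + 8 + 1 + 2 = 22
Shortest: 3 mi.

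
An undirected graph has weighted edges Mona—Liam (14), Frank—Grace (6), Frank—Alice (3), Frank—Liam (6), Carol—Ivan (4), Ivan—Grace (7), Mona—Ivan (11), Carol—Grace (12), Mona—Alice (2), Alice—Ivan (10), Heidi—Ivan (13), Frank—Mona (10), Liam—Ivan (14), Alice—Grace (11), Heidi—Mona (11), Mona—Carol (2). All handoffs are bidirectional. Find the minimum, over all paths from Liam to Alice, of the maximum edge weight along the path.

Comparing a few candidate routes:
Liam → Frank → Grace → Ivan → Carol → Mona → Alice: max(6, 6, 7, 4, 2, 2) = 7
Liam → Frank → Mona → Alice: max(6, 10, 2) = 10
Liam → Frank → Alice: max(6, 3) = 6
Liam → Frank → Mona → Carol → Ivan → Alice: max(6, 10, 2, 4, 10) = 10
Smallest bottleneck: 6.

6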